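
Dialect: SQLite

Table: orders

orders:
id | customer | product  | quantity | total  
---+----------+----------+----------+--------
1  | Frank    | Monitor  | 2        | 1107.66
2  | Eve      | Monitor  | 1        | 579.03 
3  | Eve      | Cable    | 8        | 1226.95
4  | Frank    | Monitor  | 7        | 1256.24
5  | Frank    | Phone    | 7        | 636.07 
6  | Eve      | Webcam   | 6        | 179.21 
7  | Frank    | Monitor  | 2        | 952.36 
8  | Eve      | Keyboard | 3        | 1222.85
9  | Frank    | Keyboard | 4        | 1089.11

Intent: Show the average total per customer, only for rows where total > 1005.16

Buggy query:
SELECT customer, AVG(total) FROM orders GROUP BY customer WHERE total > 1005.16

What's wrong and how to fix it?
Bug: Row-level WHERE must come before GROUP BY in the clause order

Fix: Place WHERE between FROM and GROUP BY

Corrected query:
SELECT customer, AVG(total) FROM orders WHERE total > 1005.16 GROUP BY customer

Result:
customer | AVG(total) 
---------+------------
Eve      | 1224.9     
Frank    | 1151.003333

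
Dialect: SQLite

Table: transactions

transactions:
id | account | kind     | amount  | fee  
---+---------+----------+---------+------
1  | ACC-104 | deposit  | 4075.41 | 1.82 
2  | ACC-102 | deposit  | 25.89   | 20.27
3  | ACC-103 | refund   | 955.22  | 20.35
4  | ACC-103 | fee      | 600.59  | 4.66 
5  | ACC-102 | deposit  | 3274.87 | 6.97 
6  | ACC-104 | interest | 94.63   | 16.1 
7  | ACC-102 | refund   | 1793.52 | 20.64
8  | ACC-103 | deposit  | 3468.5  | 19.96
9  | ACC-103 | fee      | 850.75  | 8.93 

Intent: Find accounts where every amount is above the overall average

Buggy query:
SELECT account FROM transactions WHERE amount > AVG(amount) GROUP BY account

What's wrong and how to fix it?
Bug: WHERE evaluates per row before aggregation, so AVG() is unavailable

Fix: Compute the overall average in a scalar subquery and compare each group's MIN against it in HAVING

Corrected query:
SELECT account FROM transactions GROUP BY account HAVING MIN(amount) > (SELECT AVG(amount) FROM transactions)

Result:
(no rows)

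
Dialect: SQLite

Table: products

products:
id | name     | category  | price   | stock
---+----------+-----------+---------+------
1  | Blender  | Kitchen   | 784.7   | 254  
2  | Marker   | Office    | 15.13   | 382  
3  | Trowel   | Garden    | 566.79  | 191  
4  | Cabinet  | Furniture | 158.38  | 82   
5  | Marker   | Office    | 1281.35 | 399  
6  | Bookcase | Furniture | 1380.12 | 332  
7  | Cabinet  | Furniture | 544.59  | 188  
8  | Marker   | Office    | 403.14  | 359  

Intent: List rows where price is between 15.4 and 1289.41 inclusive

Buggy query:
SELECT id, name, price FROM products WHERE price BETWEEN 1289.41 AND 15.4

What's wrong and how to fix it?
Bug: BETWEEN expects the lower bound first; with 1289.41 AND 15.4 the range is empty

Fix: Write BETWEEN 15.4 AND 1289.41

Corrected query:
SELECT id, name, price FROM products WHERE price BETWEEN 15.4 AND 1289.41

Result:
id | name    | price  
---+---------+--------
1  | Blender | 784.7  
3  | Trowel  | 566.79 
4  | Cabinet | 158.38 
5  | Marker  | 1281.35
7  | Cabinet | 544.59 
8  | Marker  | 403.14 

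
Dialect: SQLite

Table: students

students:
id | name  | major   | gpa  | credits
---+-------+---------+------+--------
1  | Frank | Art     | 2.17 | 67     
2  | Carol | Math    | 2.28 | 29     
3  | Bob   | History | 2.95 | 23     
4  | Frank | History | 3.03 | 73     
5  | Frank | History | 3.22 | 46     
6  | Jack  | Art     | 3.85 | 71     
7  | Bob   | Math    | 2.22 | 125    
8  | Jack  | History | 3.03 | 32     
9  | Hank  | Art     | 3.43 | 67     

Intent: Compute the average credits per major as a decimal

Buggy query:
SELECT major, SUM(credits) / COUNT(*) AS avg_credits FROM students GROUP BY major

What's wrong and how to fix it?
Bug: SUM(credits) and COUNT(*) are both integers; the division truncates the fractional part

Fix: Multiply by 1.0 (or CAST to REAL) to force floating-point division

Corrected query:
SELECT major, SUM(credits) * 1.0 / COUNT(*) AS avg_credits FROM students GROUP BY major

Result:
major   | avg_credits
--------+------------
Art     | 68.333333  
History | 43.5       
Math    | 77         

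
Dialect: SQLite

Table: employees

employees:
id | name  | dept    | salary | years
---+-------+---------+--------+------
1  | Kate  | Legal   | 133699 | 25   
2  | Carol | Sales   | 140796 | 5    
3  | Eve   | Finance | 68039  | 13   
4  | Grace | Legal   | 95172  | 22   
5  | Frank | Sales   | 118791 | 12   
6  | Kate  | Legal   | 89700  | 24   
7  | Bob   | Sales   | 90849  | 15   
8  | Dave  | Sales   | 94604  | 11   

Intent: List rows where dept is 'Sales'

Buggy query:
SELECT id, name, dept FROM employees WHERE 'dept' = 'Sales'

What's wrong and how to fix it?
Bug: 'dept' in single quotes is a string literal, not the column; the comparison is literal-vs-literal and never true

Fix: Remove the quotes around the column name (or use double quotes for an identifier)

Corrected query:
SELECT id, name, dept FROM employees WHERE dept = 'Sales'

Result:
id | name  | dept 
---+-------+------
2  | Carol | Sales
5  | Frank | Sales
7  | Bob   | Sales
8  | Dave  | Sales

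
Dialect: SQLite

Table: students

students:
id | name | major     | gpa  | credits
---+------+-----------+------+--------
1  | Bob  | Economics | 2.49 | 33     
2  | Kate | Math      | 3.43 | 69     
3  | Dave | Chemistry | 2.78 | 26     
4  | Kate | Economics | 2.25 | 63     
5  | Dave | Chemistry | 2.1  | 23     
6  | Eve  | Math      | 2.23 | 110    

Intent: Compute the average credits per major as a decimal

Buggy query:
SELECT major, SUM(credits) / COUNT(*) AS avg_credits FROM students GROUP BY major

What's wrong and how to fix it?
Bug: Both operands are integers, so '/' performs integer division and truncates

Fix: Cast one side to REAL so the division keeps the fractional part

Corrected query:
SELECT major, SUM(credits) * 1.0 / COUNT(*) AS avg_credits FROM students GROUP BY major

Result:
major     | avg_credits
----------+------------
Chemistry | 24.5       
Economics | 48         
Math      | 89.5       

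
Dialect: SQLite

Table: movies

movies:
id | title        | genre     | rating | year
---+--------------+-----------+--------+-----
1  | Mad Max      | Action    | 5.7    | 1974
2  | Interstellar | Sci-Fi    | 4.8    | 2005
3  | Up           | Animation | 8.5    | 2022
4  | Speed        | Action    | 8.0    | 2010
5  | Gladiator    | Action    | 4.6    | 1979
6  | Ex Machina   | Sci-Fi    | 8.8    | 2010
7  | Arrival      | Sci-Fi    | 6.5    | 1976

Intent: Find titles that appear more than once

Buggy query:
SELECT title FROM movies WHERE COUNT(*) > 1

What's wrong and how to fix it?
Bug: COUNT(*) is an aggregate and cannot be used in WHERE

Fix: GROUP BY title, then filter groups with HAVING COUNT(*) > 1

Corrected query:
SELECT title FROM movies GROUP BY title HAVING COUNT(*) > 1

Result:
(no rows)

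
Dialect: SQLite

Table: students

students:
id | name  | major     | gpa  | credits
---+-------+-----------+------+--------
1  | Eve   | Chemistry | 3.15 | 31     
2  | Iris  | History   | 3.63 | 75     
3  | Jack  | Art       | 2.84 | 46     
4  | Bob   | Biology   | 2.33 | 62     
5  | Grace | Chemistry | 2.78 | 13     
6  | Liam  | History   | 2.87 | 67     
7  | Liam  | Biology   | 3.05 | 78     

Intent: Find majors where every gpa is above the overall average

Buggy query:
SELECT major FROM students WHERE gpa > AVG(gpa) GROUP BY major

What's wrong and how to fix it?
Bug: AVG() is an aggregate; it can't sit directly in WHERE

Fix: Compute the overall average in a scalar subquery and compare each group's MIN against it in HAVING

Corrected query:
SELECT major FROM students GROUP BY major HAVING MIN(gpa) > (SELECT AVG(gpa) FROM students)

Result:
(no rows)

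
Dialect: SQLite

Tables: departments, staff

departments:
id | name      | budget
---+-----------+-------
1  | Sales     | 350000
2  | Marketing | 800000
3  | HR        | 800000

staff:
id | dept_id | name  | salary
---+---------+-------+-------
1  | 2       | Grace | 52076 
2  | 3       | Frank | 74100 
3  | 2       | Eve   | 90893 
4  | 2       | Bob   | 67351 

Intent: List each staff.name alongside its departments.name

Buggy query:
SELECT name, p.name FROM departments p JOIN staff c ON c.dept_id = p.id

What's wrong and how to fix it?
Bug: Both tables have a 'name' column; the unqualified reference is ambiguous

Fix: Qualify the column with its table alias (c.name)

Corrected query:
SELECT c.name, p.name FROM departments p JOIN staff c ON c.dept_id = p.id

Result:
name  | name     
------+----------
Grace | Marketing
Frank | HR       
Eve   | Marketing
Bob   | Marketing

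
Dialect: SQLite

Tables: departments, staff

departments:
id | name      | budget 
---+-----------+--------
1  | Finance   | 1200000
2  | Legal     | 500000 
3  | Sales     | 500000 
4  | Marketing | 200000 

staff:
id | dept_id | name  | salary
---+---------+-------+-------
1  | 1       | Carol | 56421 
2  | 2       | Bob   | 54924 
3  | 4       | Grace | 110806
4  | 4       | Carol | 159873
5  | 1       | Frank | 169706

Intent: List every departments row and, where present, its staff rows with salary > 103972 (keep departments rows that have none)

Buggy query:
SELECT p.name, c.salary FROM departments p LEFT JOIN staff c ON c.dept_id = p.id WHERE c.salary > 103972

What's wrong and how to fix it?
Bug: A WHERE condition on the right-hand table after LEFT JOIN drops unmatched parents

Fix: Move the right-table condition into the ON clause so unmatched parents are kept

Corrected query:
SELECT p.name, c.salary FROM departments p LEFT JOIN staff c ON c.dept_id = p.id AND c.salary > 103972

Result:
name      | salary
----------+-------
Finance   | 169706
Legal     | NULL  
Sales     | NULL  
Marketing | 110806
Marketing | 159873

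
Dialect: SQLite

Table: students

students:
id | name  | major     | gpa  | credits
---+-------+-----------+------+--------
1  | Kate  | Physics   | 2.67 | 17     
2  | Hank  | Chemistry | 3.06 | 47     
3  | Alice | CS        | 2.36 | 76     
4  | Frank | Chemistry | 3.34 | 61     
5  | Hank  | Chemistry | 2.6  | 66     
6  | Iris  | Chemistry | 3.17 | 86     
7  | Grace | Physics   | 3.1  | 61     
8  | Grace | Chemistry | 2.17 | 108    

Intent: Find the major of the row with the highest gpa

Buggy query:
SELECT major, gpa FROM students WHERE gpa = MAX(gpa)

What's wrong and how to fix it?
Bug: MAX(gpa) is an aggregate and cannot be used directly in WHERE

Fix: Use a subquery: WHERE gpa = (SELECT MAX(gpa) FROM students)

Corrected query:
SELECT major, gpa FROM students WHERE gpa = (SELECT MAX(gpa) FROM students)

Result:
major     | gpa 
----------+-----
Chemistry | 3.34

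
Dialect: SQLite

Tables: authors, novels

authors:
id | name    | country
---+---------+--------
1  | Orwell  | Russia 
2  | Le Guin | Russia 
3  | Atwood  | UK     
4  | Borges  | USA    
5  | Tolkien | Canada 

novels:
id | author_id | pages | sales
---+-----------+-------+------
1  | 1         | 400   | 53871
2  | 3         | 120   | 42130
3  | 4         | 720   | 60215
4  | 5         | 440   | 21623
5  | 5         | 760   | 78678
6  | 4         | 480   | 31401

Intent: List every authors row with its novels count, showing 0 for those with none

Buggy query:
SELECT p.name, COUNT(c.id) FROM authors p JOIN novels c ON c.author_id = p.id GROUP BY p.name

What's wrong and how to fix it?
Bug: INNER JOIN drops authors rows that have no matching novels rows

Fix: Switch to LEFT JOIN to retain unmatched parent rows

Corrected query:
SELECT p.name, COUNT(c.id) FROM authors p LEFT JOIN novels c ON c.author_id = p.id GROUP BY p.name

Result:
name    | COUNT(c.id)
--------+------------
Atwood  | 1          
Borges  | 2          
Le Guin | 0          
Orwell  | 1          
Tolkien | 2          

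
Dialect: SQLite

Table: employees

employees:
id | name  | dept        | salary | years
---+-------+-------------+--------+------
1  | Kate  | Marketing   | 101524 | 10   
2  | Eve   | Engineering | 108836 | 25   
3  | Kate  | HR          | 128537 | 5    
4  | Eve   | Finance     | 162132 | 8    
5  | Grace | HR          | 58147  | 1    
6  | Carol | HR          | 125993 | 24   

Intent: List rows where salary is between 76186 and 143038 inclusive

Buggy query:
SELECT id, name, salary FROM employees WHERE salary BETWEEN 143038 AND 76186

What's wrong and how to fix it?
Bug: BETWEEN expects the lower bound first; with 143038 AND 76186 the range is empty

Fix: Swap the bounds so the smaller value comes first

Corrected query:
SELECT id, name, salary FROM employees WHERE salary BETWEEN 76186 AND 143038

Result:
id | name  | salary
---+-------+-------
1  | Kate  | 101524
2  | Eve   | 108836
3  | Kate  | 128537
6  | Carol | 125993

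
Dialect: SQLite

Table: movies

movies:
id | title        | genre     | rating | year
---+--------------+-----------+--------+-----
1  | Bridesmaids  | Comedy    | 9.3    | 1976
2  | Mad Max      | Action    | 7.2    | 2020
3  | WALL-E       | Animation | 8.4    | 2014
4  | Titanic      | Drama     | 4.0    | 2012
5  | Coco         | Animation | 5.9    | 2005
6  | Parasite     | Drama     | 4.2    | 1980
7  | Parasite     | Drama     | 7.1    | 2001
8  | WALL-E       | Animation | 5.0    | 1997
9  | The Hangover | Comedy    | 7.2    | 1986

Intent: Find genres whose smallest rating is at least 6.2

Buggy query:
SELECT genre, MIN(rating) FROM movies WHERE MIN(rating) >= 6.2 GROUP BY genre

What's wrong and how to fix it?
Bug: Aggregates like MIN are computed per group after WHERE runs

Fix: Replace WHERE with HAVING after the GROUP BY

Corrected query:
SELECT genre, MIN(rating) FROM movies GROUP BY genre HAVING MIN(rating) >= 6.2

Result:
genre  | MIN(rating)
-------+------------
Action | 7.2        
Comedy | 7.2        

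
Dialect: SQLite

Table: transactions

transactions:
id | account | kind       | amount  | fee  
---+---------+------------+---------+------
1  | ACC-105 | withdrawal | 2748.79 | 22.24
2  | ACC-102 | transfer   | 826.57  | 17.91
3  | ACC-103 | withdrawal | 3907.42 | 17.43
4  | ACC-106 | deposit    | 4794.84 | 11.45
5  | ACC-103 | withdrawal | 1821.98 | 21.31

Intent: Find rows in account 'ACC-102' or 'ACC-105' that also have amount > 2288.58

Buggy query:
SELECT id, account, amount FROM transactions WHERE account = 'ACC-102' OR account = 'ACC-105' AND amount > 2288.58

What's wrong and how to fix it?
Bug: AND binds tighter than OR, so this parses as account = 'ACC-102' OR (account = 'ACC-105' AND amount > 2288.58)

Fix: Add parentheses around the OR so the AND applies to both alternatives

Corrected query:
SELECT id, account, amount FROM transactions WHERE (account = 'ACC-102' OR account = 'ACC-105') AND amount > 2288.58

Result:
id | account | amount 
---+---------+--------
1  | ACC-105 | 2748.79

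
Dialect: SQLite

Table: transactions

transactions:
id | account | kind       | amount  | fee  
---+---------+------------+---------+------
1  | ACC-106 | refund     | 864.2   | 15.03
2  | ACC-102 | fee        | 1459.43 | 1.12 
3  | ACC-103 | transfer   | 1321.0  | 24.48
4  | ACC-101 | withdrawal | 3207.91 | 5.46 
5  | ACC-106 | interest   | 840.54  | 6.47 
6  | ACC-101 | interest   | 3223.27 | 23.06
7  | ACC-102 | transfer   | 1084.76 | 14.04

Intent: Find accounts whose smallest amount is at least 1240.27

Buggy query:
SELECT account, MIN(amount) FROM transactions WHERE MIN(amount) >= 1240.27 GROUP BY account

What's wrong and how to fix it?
Bug: Aggregates like MIN are computed per group after WHERE runs

Fix: Use HAVING for the per-group MIN condition

Corrected query:
SELECT account, MIN(amount) FROM transactions GROUP BY account HAVING MIN(amount) >= 1240.27

Result:
account | MIN(amount)
--------+------------
ACC-101 | 3207.91    
ACC-103 | 1321       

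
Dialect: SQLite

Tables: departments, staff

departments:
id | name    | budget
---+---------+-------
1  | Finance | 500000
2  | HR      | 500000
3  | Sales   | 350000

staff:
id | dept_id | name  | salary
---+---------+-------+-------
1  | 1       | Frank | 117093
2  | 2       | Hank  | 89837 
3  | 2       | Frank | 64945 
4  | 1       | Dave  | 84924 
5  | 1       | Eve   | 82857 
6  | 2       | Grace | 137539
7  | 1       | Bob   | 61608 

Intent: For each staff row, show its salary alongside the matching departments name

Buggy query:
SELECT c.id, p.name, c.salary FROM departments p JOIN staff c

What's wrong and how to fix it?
Bug: Missing join condition: each staff row is matched to all departments rows instead of just its own

Fix: Specify the join condition linking the foreign key to the parent id

Corrected query:
SELECT c.id, p.name, c.salary FROM departments p JOIN staff c ON c.dept_id = p.id

Result:
id | name    | salary
---+---------+-------
1  | Finance | 117093
2  | HR      | 89837 
3  | HR      | 64945 
4  | Finance | 84924 
5  | Finance | 82857 
6  | HR      | 137539
7  | Finance | 61608 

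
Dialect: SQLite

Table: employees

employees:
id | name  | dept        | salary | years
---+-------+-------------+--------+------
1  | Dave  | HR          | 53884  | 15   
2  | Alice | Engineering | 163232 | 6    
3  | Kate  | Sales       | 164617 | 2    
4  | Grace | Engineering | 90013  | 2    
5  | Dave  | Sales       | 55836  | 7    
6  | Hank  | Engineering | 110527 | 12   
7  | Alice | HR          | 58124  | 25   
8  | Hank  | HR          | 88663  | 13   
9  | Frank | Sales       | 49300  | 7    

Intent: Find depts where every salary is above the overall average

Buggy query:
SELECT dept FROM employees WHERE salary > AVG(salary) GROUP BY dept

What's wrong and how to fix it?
Bug: WHERE evaluates per row before aggregation, so AVG() is unavailable

Fix: Use a subquery for AVG and a HAVING MIN(...) filter so the condition holds for every row in the group

Corrected query:
SELECT dept FROM employees GROUP BY dept HAVING MIN(salary) > (SELECT AVG(salary) FROM employees)

Result:
(no rows)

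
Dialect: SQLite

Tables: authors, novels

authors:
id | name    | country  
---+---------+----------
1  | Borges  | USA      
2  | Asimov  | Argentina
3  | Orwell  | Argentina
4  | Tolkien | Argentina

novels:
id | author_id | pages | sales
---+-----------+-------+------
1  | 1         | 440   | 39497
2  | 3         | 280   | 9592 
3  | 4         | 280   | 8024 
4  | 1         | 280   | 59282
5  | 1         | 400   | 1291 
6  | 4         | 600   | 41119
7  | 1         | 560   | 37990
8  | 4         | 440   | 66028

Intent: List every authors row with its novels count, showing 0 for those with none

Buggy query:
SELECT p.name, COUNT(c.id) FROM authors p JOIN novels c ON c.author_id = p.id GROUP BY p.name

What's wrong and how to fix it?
Bug: INNER JOIN drops authors rows that have no matching novels rows

Fix: Use LEFT JOIN so parents without children still appear (COUNT(c.id) gives 0)

Corrected query:
SELECT p.name, COUNT(c.id) FROM authors p LEFT JOIN novels c ON c.author_id = p.id GROUP BY p.name

Result:
name    | COUNT(c.id)
--------+------------
Asimov  | 0          
Borges  | 4          
Orwell  | 1          
Tolkien | 3          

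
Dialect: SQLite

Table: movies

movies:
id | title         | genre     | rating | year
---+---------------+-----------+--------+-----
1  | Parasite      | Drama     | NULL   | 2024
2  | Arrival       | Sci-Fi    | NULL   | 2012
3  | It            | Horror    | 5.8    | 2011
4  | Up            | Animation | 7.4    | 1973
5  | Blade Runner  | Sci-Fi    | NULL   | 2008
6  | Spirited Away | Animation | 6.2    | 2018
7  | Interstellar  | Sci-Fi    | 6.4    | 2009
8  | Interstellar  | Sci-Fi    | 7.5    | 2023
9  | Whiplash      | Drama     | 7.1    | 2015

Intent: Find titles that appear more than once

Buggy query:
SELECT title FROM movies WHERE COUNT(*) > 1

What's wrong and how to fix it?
Bug: WHERE can't reference COUNT(*); aggregates are computed after WHERE

Fix: GROUP BY title, then filter groups with HAVING COUNT(*) > 1

Corrected query:
SELECT title FROM movies GROUP BY title HAVING COUNT(*) > 1

Result:
title       
------------
Interstellar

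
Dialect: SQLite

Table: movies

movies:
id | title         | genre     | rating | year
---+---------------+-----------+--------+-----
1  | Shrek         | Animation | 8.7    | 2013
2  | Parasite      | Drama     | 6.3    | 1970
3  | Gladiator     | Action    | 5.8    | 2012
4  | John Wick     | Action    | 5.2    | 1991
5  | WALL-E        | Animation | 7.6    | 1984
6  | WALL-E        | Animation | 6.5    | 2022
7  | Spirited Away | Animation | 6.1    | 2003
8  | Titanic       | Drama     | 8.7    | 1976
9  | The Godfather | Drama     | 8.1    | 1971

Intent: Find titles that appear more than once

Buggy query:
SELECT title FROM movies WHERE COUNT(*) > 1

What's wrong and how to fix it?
Bug: COUNT(*) is an aggregate and cannot be used in WHERE

Fix: Group first, then use HAVING for the count condition

Corrected query:
SELECT title FROM movies GROUP BY title HAVING COUNT(*) > 1

Result:
title 
------
WALL-E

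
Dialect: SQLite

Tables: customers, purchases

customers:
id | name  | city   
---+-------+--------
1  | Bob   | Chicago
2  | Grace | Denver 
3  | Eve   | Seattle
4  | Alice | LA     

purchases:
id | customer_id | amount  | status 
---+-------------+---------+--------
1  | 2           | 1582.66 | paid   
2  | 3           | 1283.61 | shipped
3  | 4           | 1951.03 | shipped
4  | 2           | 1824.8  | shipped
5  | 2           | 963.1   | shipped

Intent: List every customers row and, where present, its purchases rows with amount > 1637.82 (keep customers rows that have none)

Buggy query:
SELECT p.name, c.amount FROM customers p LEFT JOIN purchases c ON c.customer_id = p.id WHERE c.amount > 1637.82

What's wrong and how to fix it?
Bug: A WHERE condition on the right-hand table after LEFT JOIN drops unmatched parents

Fix: Put 'c.amount > 1637.82' in the JOIN's ON clause instead of WHERE

Corrected query:
SELECT p.name, c.amount FROM customers p LEFT JOIN purchases c ON c.customer_id = p.id AND c.amount > 1637.82

Result:
name  | amount 
------+--------
Bob   | NULL   
Grace | 1824.8 
Eve   | NULL   
Alice | 1951.03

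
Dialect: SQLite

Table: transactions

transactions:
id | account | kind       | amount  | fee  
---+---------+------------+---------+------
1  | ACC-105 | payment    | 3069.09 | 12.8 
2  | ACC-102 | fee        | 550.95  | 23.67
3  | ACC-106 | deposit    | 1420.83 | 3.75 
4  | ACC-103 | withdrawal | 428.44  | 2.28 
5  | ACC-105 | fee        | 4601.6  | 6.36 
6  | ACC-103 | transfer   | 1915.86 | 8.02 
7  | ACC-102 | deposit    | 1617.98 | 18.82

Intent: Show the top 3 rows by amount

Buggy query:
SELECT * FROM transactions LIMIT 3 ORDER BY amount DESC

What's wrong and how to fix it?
Bug: LIMIT must come after ORDER BY

Fix: Sort with ORDER BY, then apply LIMIT

Corrected query:
SELECT * FROM transactions ORDER BY amount DESC LIMIT 3

Result:
id | account | kind     | amount  | fee 
---+---------+----------+---------+-----
5  | ACC-105 | fee      | 4601.6  | 6.36
1  | ACC-105 | payment  | 3069.09 | 12.8
6  | ACC-103 | transfer | 1915.86 | 8.02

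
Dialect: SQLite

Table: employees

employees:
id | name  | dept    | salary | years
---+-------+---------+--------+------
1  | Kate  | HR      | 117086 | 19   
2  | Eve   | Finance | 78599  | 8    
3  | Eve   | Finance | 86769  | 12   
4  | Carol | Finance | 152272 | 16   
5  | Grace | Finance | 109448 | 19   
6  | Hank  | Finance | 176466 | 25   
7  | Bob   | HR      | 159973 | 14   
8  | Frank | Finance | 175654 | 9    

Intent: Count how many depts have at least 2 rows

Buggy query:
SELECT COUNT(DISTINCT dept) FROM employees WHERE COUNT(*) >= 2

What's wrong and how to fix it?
Bug: WHERE filters individual rows, not groups, so a group-level COUNT is invalid there

Fix: Use a subquery that GROUPs and filters with HAVING, then count its rows

Corrected query:
SELECT COUNT(*) FROM (SELECT dept FROM employees GROUP BY dept HAVING COUNT(*) >= 2)

Result:
COUNT(*)
--------
2       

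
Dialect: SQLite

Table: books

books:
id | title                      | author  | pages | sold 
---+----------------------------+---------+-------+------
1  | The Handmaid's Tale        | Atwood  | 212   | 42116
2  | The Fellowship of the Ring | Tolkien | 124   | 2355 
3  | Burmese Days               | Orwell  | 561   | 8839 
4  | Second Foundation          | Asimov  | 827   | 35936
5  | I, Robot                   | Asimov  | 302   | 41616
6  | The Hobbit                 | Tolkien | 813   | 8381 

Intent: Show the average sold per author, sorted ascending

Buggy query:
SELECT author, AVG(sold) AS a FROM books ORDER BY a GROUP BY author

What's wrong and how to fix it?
Bug: ORDER BY appears before GROUP BY; SQL clause order requires GROUP BY first

Fix: Reorder: SELECT … FROM … GROUP BY … ORDER BY …

Corrected query:
SELECT author, AVG(sold) AS a FROM books GROUP BY author ORDER BY a

Result:
author  | a    
--------+------
Tolkien | 5368 
Orwell  | 8839 
Asimov  | 38776
Atwood  | 42116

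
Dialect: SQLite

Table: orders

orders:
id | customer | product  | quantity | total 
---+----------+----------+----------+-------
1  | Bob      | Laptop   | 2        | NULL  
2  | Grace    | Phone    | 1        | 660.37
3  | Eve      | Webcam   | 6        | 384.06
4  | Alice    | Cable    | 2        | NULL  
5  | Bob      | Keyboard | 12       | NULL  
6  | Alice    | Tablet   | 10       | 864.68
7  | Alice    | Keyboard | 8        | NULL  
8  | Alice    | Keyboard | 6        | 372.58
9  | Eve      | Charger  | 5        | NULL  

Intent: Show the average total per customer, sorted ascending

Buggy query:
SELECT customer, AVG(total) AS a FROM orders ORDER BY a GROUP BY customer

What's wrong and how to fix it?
Bug: ORDER BY appears before GROUP BY; SQL clause order requires GROUP BY first

Fix: Reorder: SELECT … FROM … GROUP BY … ORDER BY …

Corrected query:
SELECT customer, AVG(total) AS a FROM orders GROUP BY customer ORDER BY a

Result:
customer | a     
---------+-------
Bob      | NULL  
Eve      | 384.06
Alice    | 618.63
Grace    | 660.37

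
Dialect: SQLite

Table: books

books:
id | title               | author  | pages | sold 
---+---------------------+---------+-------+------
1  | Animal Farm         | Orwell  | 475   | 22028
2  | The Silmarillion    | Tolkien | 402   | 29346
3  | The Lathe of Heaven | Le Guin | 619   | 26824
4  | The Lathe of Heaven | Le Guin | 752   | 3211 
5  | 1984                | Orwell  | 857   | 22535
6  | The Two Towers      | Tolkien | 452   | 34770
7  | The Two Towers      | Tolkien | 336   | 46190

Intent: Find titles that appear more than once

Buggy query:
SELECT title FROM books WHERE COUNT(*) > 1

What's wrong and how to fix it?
Bug: COUNT(*) is an aggregate and cannot be used in WHERE

Fix: Group first, then use HAVING for the count condition

Corrected query:
SELECT title FROM books GROUP BY title HAVING COUNT(*) > 1

Result:
title              
-------------------
The Lathe of Heaven
The Two Towers     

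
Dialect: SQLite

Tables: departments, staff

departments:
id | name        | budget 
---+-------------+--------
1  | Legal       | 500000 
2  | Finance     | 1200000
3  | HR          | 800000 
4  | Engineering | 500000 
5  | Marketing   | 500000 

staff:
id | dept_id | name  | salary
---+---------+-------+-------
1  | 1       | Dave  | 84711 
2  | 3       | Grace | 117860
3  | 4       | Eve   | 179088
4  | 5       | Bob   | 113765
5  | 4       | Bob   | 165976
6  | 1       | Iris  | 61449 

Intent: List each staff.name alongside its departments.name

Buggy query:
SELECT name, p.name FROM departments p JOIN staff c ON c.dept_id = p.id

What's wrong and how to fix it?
Bug: 'name' exists in both joined tables, so the database can't tell which one is meant

Fix: Qualify the column with its table alias (c.name)

Corrected query:
SELECT c.name, p.name FROM departments p JOIN staff c ON c.dept_id = p.id

Result:
name  | name       
------+------------
Dave  | Legal      
Grace | HR         
Eve   | Engineering
Bob   | Marketing  
Bob   | Engineering
Iris  | Legal      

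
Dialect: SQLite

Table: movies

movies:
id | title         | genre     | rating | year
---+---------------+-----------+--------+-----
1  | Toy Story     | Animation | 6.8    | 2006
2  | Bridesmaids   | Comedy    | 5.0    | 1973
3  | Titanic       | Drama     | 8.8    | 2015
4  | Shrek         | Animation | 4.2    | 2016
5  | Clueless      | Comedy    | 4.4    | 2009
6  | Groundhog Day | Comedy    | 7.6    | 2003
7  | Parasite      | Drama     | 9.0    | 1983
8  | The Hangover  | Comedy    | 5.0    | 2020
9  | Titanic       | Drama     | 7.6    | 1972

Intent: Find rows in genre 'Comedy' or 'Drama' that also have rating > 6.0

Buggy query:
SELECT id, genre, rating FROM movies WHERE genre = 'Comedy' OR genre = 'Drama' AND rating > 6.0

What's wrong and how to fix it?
Bug: AND binds tighter than OR, so this parses as genre = 'Comedy' OR (genre = 'Drama' AND rating > 6.0)

Fix: Add parentheses around the OR so the AND applies to both alternatives

Corrected query:
SELECT id, genre, rating FROM movies WHERE (genre = 'Comedy' OR genre = 'Drama') AND rating > 6.0

Result:
id | genre  | rating
---+--------+-------
3  | Drama  | 8.8   
6  | Comedy | 7.6   
7  | Drama  | 9     
9  | Drama  | 7.6   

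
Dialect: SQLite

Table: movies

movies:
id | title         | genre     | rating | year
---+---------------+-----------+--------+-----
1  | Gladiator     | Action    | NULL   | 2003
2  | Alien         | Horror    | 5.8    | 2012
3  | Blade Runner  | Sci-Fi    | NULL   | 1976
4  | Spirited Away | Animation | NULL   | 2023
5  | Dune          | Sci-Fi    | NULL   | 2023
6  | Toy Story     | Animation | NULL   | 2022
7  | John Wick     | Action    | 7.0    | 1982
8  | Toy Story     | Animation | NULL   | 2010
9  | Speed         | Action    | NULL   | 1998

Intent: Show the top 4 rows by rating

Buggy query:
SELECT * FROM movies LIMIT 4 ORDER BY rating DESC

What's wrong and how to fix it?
Bug: LIMIT must come after ORDER BY

Fix: Sort with ORDER BY, then apply LIMIT

Corrected query:
SELECT * FROM movies ORDER BY rating DESC LIMIT 4

Result:
id | title        | genre  | rating | year
---+--------------+--------+--------+-----
7  | John Wick    | Action | 7      | 1982
2  | Alien        | Horror | 5.8    | 2012
1  | Gladiator    | Action | NULL   | 2003
3  | Blade Runner | Sci-Fi | NULL   | 1976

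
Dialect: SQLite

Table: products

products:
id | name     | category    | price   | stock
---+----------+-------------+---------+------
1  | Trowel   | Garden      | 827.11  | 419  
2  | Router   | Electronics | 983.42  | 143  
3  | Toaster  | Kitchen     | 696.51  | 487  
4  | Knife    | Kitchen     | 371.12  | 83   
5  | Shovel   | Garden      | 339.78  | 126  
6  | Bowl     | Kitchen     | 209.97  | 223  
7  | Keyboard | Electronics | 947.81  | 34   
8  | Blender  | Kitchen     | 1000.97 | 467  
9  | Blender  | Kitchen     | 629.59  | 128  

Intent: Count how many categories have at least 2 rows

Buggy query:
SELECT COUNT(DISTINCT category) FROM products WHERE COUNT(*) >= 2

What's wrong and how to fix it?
Bug: WHERE filters individual rows, not groups, so a group-level COUNT is invalid there

Fix: Use a subquery that GROUPs and filters with HAVING, then count its rows

Corrected query:
SELECT COUNT(*) FROM (SELECT category FROM products GROUP BY category HAVING COUNT(*) >= 2)

Result:
COUNT(*)
--------
3       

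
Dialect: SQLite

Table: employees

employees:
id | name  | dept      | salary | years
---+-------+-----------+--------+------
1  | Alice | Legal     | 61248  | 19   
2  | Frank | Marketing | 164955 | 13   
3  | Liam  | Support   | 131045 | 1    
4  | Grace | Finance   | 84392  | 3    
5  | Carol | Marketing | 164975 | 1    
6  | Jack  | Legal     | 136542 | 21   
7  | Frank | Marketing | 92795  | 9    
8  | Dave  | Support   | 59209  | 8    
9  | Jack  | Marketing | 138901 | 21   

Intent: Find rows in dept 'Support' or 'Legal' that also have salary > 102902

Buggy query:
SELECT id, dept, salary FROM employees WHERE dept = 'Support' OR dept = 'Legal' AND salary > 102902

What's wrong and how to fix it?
Bug: AND binds tighter than OR, so this parses as dept = 'Support' OR (dept = 'Legal' AND salary > 102902)

Fix: Add parentheses around the OR so the AND applies to both alternatives

Corrected query:
SELECT id, dept, salary FROM employees WHERE (dept = 'Support' OR dept = 'Legal') AND salary > 102902

Result:
id | dept    | salary
---+---------+-------
3  | Support | 131045
6  | Legal   | 136542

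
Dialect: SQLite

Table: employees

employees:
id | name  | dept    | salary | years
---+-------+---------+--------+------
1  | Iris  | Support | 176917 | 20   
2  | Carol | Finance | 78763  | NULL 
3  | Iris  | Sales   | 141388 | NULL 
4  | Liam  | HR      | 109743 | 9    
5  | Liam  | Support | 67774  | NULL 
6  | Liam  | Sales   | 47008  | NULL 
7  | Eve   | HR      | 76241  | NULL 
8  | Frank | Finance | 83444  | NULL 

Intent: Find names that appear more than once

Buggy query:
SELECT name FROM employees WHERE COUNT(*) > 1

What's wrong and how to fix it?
Bug: COUNT(*) is an aggregate and cannot be used in WHERE

Fix: Group first, then use HAVING for the count condition

Corrected query:
SELECT name FROM employees GROUP BY name HAVING COUNT(*) > 1

Result:
name
----
Iris
Liam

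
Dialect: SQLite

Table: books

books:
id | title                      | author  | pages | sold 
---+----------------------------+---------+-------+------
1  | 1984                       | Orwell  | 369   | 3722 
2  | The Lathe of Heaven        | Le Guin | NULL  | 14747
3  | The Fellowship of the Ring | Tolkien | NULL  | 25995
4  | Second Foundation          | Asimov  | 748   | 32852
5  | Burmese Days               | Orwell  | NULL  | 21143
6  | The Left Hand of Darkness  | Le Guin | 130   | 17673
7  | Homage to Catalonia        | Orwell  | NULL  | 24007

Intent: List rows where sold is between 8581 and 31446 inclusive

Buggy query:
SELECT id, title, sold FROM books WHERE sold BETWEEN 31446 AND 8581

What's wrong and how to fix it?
Bug: BETWEEN expects the lower bound first; with 31446 AND 8581 the range is empty

Fix: Write BETWEEN 8581 AND 31446

Corrected query:
SELECT id, title, sold FROM books WHERE sold BETWEEN 8581 AND 31446

Result:
id | title                      | sold 
---+----------------------------+------
2  | The Lathe of Heaven        | 14747
3  | The Fellowship of the Ring | 25995
5  | Burmese Days               | 21143
6  | The Left Hand of Darkness  | 17673
7  | Homage to Catalonia        | 24007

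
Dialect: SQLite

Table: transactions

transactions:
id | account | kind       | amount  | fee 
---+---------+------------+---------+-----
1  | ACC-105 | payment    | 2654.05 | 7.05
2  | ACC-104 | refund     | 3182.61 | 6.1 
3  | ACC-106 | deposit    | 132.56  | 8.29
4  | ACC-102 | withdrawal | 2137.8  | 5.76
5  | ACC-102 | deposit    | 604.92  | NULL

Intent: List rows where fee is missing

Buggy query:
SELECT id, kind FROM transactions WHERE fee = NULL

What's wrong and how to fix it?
Bug: '= NULL' is always unknown in SQL three-valued logic, so no rows match

Fix: Use IS NULL to test for NULL

Corrected query:
SELECT id, kind FROM transactions WHERE fee IS NULL

Result:
id | kind   
---+--------
5  | deposit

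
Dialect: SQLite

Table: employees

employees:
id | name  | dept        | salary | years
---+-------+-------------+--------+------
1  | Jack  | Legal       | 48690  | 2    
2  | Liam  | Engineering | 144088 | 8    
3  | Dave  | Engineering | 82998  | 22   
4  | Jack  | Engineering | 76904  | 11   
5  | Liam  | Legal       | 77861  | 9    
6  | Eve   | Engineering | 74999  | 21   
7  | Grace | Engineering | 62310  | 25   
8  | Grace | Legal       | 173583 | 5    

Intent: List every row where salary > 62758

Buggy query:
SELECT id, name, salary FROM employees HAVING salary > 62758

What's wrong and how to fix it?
Bug: This is a non-aggregate query (no GROUP BY, no aggregates), so in SQLite the HAVING clause is invalid here; a row-level condition belongs in WHERE

Fix: Use WHERE for row-level filtering

Corrected query:
SELECT id, name, salary FROM employees WHERE salary > 62758

Result:
id | name  | salary
---+-------+-------
2  | Liam  | 144088
3  | Dave  | 82998 
4  | Jack  | 76904 
5  | Liam  | 77861 
6  | Eve   | 74999 
8  | Grace | 173583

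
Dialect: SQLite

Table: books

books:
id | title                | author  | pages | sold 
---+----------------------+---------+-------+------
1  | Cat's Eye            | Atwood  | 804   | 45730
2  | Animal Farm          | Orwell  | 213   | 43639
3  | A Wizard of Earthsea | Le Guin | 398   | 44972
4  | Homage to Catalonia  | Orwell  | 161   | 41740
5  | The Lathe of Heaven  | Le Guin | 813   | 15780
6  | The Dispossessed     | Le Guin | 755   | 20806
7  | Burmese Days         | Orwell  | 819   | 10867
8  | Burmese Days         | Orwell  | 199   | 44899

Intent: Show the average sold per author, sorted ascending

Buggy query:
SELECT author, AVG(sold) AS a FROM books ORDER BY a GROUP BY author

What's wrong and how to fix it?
Bug: ORDER BY appears before GROUP BY; SQL clause order requires GROUP BY first

Fix: Reorder: SELECT … FROM … GROUP BY … ORDER BY …

Corrected query:
SELECT author, AVG(sold) AS a FROM books GROUP BY author ORDER BY a

Result:
author  | a       
--------+---------
Le Guin | 27186   
Orwell  | 35286.25
Atwood  | 45730   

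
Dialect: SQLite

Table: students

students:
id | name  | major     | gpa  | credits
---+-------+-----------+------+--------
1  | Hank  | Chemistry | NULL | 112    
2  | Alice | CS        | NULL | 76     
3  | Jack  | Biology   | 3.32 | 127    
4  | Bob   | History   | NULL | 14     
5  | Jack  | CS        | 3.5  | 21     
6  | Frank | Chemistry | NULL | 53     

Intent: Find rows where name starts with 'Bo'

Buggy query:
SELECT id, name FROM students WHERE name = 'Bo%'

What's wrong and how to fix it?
Bug: '=' compares the literal string including the % character; pattern matching needs LIKE

Fix: Use LIKE for wildcard pattern matching

Corrected query:
SELECT id, name FROM students WHERE name LIKE 'Bo%'

Result:
id | name
---+-----
4  | Bob 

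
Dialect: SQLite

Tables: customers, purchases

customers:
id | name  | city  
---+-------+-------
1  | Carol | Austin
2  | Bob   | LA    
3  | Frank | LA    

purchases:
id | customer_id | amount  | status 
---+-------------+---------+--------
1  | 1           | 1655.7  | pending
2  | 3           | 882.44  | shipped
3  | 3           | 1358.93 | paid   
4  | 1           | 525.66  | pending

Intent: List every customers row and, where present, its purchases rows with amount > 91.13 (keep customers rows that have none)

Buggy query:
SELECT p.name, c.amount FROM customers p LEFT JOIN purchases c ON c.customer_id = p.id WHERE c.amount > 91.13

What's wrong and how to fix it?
Bug: Filtering c.amount in WHERE discards the NULL rows produced by LEFT JOIN, turning it into an inner join

Fix: Put 'c.amount > 91.13' in the JOIN's ON clause instead of WHERE

Corrected query:
SELECT p.name, c.amount FROM customers p LEFT JOIN purchases c ON c.customer_id = p.id AND c.amount > 91.13

Result:
name  | amount 
------+--------
Carol | 525.66 
Carol | 1655.7 
Bob   | NULL   
Frank | 882.44 
Frank | 1358.93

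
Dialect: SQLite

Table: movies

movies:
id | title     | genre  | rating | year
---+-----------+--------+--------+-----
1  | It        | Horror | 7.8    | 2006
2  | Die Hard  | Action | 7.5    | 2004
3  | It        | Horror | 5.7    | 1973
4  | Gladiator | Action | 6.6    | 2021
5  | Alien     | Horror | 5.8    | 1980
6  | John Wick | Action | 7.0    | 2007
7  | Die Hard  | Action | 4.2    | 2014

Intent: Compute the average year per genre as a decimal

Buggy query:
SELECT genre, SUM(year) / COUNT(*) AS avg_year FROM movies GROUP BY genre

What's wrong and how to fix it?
Bug: SUM(year) and COUNT(*) are both integers; the division truncates the fractional part

Fix: Multiply by 1.0 (or CAST to REAL) to force floating-point division

Corrected query:
SELECT genre, SUM(year) * 1.0 / COUNT(*) AS avg_year FROM movies GROUP BY genre

Result:
genre  | avg_year   
-------+------------
Action | 2011.5     
Horror | 1986.333333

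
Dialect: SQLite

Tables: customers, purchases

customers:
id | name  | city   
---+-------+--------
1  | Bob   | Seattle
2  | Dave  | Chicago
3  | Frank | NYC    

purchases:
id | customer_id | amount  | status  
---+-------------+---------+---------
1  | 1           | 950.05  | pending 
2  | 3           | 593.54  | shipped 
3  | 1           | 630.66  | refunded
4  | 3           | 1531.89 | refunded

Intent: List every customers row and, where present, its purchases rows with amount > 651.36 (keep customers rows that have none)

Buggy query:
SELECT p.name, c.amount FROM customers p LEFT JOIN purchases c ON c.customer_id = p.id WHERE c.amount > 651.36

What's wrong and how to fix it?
Bug: A WHERE condition on the right-hand table after LEFT JOIN drops unmatched parents

Fix: Put 'c.amount > 651.36' in the JOIN's ON clause instead of WHERE

Corrected query:
SELECT p.name, c.amount FROM customers p LEFT JOIN purchases c ON c.customer_id = p.id AND c.amount > 651.36

Result:
name  | amount 
------+--------
Bob   | 950.05 
Dave  | NULL   
Frank | 1531.89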